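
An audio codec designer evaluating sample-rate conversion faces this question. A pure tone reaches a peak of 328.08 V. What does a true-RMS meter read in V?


RMS voltage for a sinusoidal waveform:
V_rms = V_peak / sqrt(2)
      = 328.08 / 1.414214
      = 231.988 V

231.988 V


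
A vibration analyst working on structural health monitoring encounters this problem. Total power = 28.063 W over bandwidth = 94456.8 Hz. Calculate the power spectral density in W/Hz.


Power spectral density:
PSD = P / BW
    = 28.063 / 94456.8
    = 0.0002971 W/Hz

0.0002971 W/Hz


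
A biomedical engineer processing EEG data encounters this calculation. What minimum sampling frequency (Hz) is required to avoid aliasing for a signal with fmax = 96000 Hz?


The Nyquist rate is twice the maximum frequency component.
fs_min = 2 * fmax
      = 2 * 96000
      = 192000 Hz

192000


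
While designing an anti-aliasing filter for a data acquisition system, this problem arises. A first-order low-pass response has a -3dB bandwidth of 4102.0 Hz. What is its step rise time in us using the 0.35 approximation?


Rise time from bandwidth relationship:
tr = 0.35 / BW
   = 0.35 / 4102.0
   = 8.532423208e-05 s
   = 85.3242 us

85.3242 us


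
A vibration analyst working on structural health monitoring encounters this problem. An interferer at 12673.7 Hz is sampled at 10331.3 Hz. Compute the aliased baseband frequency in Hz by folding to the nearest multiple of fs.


Compute the nearest integer multiple of fs to the signal:
n = round(12673.7 / 10331.3) = 1
f_alias = |12673.7 - 1 * 10331.3|
        = |12673.7 - 10331.3|
        = 2342.4 Hz

2342.4


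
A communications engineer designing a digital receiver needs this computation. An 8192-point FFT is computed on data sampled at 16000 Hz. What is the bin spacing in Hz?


DFT frequency resolution:
df = fs / N
   = 16000 / 8192
   = 1.9531 Hz

1.9531 Hz


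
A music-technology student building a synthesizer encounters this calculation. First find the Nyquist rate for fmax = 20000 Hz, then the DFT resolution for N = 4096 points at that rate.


Step 1 — Nyquist sampling rate:
fs = 2 * fmax = 2 * 20000 = 40000 Hz

Step 2 — DFT bin spacing:
df = fs / N = 40000 / 4096 = 9.7656 Hz

9.7656 Hz


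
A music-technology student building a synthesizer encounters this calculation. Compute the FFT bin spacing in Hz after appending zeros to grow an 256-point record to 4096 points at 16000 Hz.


Frequency resolution after zero-padding:
N_padded = 256 * 16 = 4096
df = fs / N_padded
   = 16000 / 4096
   = 3.9062 Hz

3.9062 Hz


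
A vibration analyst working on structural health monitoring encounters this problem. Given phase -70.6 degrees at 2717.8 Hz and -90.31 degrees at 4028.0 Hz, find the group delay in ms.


Group delay from phase difference:
tau = -d(phi)/d(omega)
d(phi) = -19.71 deg = -0.344004 rad
d(omega) = 2*pi*(4028.0 - 2717.8) = 8232.2294 rad/s
tau = -(-0.344004) / 8232.2294
    = 0.0418 ms

0.0418 ms


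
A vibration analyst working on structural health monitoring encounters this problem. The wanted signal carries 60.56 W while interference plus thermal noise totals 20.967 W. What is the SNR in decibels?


SNR in decibels:
SNR = 10 * log10(Ps / Pn)
    = 10 * log10(60.56 / 20.967)
    = 10 * log10(2.8883)
    = 10 * 0.4606
    = 4.61 dB

4.61 dB


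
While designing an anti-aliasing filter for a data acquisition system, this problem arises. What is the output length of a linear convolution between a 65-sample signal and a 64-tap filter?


Linear convolution output length:
L = N + M - 1
  = 65 + 64 - 1
  = 128 samples

128


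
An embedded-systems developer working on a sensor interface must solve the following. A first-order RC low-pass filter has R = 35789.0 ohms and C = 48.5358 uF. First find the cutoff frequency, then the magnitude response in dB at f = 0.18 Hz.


Step 1 — cutoff frequency:
fc = 1 / (2*pi*R*C)
C = 48.5358 uF = 4.85358e-05 F
fc = 1 / (2*pi*35789.0*4.85358e-05)
   = 0.0916238 Hz

Step 2 — magnitude at f = 0.18 Hz:
|H(f)| = 1 / sqrt(1 + (f/fc)^2)
f/fc = 0.18 / 0.0916238 = 1.964555
|H| = 1 / sqrt(1 + 3.859476) = 0.4536337
|H|_dB = 20*log10(0.4536337) = -6.87 dB

fc = 0.0916238 Hz; |H(0.18 Hz)| = -6.87 dB


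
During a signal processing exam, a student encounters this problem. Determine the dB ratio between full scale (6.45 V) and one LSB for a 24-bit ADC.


Dynamic range from full-scale to LSB:
V_min = V_max / 2^bits = 6.45 / 2^24
DR = 20 * log10(V_max / V_min)
   = 20 * log10(2^24)
   = 20 * 24 * log10(2)
   = 144.49 dB

144.49 dB


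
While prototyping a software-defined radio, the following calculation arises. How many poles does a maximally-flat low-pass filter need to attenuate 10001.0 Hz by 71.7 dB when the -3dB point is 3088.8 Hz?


Butterworth filter order formula:
n = log10(10^(A/10) - 1) / (2 * log10(f_stop/f_pass))
10^(71.7/10) - 1 = 14791082.8817
f_stop/f_pass = 10001.0 / 3088.8 = 3.2378
n = 7.0259 -> ceil = 8

8


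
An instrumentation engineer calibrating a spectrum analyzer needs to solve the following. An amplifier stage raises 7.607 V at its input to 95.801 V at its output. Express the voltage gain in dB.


Voltage gain in dB:
G = 20 * log10(Vout / Vin)
  = 20 * log10(95.801 / 7.607)
  = 20 * log10(12.593795)
  = 20 * 1.100157
  = 22.0 dB

22.0 dB


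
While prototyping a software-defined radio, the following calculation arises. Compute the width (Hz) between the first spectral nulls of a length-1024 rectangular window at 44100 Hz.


Main lobe width for a rectangular window:
Width = 2 * fs / N
      = 2 * 44100 / 1024
      = 88200 / 1024
      = 86.133 Hz

86.133 Hz


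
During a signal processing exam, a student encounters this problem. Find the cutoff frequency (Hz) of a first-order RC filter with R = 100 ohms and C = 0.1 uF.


Cutoff frequency of a first-order RC filter:
fc = 1 / (2 * pi * R * C)
C = 0.1 uF = 1e-07 F
fc = 1 / (2 * pi * 100 * 1e-07)
   = 1 / 6.2831853071796e-05
   = 15915.494309 Hz

15915.494309 Hz


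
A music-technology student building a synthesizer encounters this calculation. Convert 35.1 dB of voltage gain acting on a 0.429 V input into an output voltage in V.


Output voltage from dB gain:
V_out = V_in * 10^(gain_dB / 20)
      = 0.429 * 10^(35.1 / 20)
      = 0.429 * 56.885293
      = 24.4038 V

24.4038 V


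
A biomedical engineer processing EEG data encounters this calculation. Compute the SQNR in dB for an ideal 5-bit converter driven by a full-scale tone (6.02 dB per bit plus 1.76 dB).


Theoretical SNR for a full-scale sinusoid:
SNR = 6.02 * N + 1.76
    = 6.02 * 5 + 1.76
    = 30.1 + 1.76
    = 31.86 dB

31.86 dB


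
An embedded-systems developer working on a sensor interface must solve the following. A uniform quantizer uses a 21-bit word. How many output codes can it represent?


Number of quantization levels = 2^N
= 2^21
= 2097152

2097152


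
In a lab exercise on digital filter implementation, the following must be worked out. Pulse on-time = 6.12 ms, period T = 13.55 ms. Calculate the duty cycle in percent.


Duty cycle as a percentage:
DC = (t_on / T) * 100
   = (6.12 / 13.55) * 100
   = 0.451661 * 100
   = 45.17 %

45.17 %


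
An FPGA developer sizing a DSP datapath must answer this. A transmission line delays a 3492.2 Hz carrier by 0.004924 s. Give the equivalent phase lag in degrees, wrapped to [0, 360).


Phase shift from frequency and time delay:
phi = 360 * f * t_delay
    = 360 * 3492.2 * 0.004924
    = 6190.41 degrees
    mod 360 = 70.41 degrees

70.41 degrees


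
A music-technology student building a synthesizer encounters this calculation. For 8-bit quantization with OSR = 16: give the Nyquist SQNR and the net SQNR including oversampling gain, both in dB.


Step 1 — baseline SQNR at Nyquist:
SQNR_base = 6.02*N + 1.76
          = 6.02*8 + 1.76
          = 49.92 dB

Step 2 — oversampling processing gain:
G = 10*log10(OSR) = 10*log10(16) = 12.04 dB

Step 3 — total:
SQNR_total = 49.92 + 12.04 = 61.96 dB

Base SQNR = 49.92 dB; oversampled SQNR = 61.96 dB


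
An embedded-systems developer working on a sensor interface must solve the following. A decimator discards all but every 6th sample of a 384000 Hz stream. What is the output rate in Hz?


Decimation reduces the sample rate:
fs_out = fs_in / M
       = 384000 / 6
       = 64000.0 Hz

64000.0 Hz


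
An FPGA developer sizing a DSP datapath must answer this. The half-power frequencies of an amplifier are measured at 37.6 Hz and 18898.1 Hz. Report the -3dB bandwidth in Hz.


Bandwidth is the difference of -3dB frequencies:
BW = f_high - f_low
   = 18898.1 - 37.6
   = 18860.5 Hz

18860.5 Hz


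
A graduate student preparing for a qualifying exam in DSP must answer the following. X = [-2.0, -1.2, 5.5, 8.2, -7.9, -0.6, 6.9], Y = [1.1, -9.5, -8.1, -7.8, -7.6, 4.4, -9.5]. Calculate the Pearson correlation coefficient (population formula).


Pearson correlation coefficient (population):
r = cov(X,Y) / (std(X) * std(Y))
Mean X = 1.2714, Mean Y = -5.2857
Cov(X,Y) = -8.63102
Std(X) = 5.371808, Std(Y) = 5.205884
r = -0.3086

-0.3086


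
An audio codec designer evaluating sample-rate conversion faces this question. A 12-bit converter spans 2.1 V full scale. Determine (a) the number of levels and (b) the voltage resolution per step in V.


Step 1 — number of quantization levels:
L = 2^N = 2^12 = 4096

Step 2 — LSB step size:
delta = Vfs / L
      = 2.1 / 4096
      = 0.0005127 V

Levels = 4096; step size = 0.0005127 V


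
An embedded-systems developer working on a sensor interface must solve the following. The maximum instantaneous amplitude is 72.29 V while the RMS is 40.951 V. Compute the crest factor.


Crest factor is the ratio of peak to RMS:
CF = V_peak / V_rms
   = 72.29 / 40.951
   = 1.7653

1.7653


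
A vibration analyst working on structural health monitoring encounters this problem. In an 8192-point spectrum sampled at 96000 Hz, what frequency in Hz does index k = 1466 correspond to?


Frequency of DFT bin k:
f_k = k * fs / N
    = 1466 * 96000 / 8192
    = 140736000 / 8192
    = 17179.688 Hz

17179.688 Hz


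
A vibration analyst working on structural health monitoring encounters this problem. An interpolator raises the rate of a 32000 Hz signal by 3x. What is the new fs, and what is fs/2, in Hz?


Step 1 — output sample rate after interpolation by L:
fs_out = L * fs_in = 3 * 32000 = 96000 Hz

Step 2 — Nyquist frequency of the output stream:
f_Nyq = fs_out / 2 = 96000 / 2 = 48000.0 Hz

fs_out = 96000 Hz; f_Nyquist = 48000.0 Hz


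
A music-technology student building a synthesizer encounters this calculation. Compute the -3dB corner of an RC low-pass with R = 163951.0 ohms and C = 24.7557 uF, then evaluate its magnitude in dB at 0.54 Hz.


Step 1 — cutoff frequency:
fc = 1 / (2*pi*R*C)
C = 24.7557 uF = 2.47557e-05 F
fc = 1 / (2*pi*163951.0*2.47557e-05)
   = 0.0392131 Hz

Step 2 — magnitude at f = 0.54 Hz:
|H(f)| = 1 / sqrt(1 + (f/fc)^2)
f/fc = 0.54 / 0.0392131 = 13.770908
|H| = 1 / sqrt(1 + 189.637907) = 0.0724261
|H|_dB = 20*log10(0.0724261) = -22.8 dB

fc = 0.0392131 Hz; |H(0.54 Hz)| = -22.8 dB


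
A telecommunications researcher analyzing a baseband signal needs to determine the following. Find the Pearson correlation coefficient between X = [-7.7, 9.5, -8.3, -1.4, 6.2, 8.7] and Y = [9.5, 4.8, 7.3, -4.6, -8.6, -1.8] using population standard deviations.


Pearson correlation coefficient (population):
r = cov(X,Y) / (std(X) * std(Y))
Mean X = 1.1667, Mean Y = 1.1
Cov(X,Y) = -26.396667
Std(X) = 7.375108, Std(Y) = 6.553371
r = -0.5462

-0.5462


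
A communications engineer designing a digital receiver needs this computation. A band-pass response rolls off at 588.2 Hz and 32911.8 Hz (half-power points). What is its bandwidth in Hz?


Bandwidth is the difference of -3dB frequencies:
BW = f_high - f_low
   = 32911.8 - 588.2
   = 32323.6 Hz

32323.6 Hz


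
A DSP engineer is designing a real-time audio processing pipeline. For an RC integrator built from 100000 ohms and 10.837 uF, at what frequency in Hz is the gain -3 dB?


Cutoff frequency of a first-order RC filter:
fc = 1 / (2 * pi * R * C)
C = 10.837 uF = 1.0837e-05 F
fc = 1 / (2 * pi * 100000 * 1.0837e-05)
   = 1 / 6.8090879173905
   = 0.146863 Hz

0.146863 Hz


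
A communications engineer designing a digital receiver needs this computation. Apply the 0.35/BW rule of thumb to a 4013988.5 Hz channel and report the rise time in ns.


Rise time from bandwidth relationship:
tr = 0.35 / BW
   = 0.35 / 4013988.5
   = 8.719506795e-08 s
   = 87.1951 ns

87.1951 ns


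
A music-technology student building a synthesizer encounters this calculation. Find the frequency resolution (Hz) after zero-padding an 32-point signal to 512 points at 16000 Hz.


Frequency resolution after zero-padding:
N_padded = 32 * 16 = 512
df = fs / N_padded
   = 16000 / 512
   = 31.25 Hz

31.25 Hz


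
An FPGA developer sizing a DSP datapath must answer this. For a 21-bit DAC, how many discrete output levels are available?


Number of quantization levels = 2^N
= 2^21
= 2097152

2097152


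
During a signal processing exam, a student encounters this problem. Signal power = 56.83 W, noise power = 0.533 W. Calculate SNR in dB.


SNR in decibels:
SNR = 10 * log10(Ps / Pn)
    = 10 * log10(56.83 / 0.533)
    = 10 * log10(106.6229)
    = 10 * 2.0279
    = 20.28 dB

20.28 dB


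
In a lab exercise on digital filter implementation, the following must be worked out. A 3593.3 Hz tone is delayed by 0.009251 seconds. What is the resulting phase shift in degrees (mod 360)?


Phase shift from frequency and time delay:
phi = 360 * f * t_delay
    = 360 * 3593.3 * 0.009251
    = 11966.98 degrees
    mod 360 = 86.98 degrees

86.98 degrees


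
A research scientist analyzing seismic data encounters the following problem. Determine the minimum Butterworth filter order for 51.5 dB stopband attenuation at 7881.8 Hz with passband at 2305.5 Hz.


Butterworth filter order formula:
n = log10(10^(A/10) - 1) / (2 * log10(f_stop/f_pass))
10^(51.5/10) - 1 = 141252.7545
f_stop/f_pass = 7881.8 / 2305.5 = 3.4187
n = 4.8234 -> ceil = 5

5


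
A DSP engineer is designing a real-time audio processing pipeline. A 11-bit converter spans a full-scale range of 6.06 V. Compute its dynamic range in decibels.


Dynamic range from full-scale to LSB:
V_min = V_max / 2^bits = 6.06 / 2^11
DR = 20 * log10(V_max / V_min)
   = 20 * log10(2^11)
   = 20 * 11 * log10(2)
   = 66.23 dB

66.23 dB


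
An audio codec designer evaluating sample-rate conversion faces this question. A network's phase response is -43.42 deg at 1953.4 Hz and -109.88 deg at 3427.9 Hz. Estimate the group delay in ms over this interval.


Group delay from phase difference:
tau = -d(phi)/d(omega)
d(phi) = -66.46 deg = -1.159946 rad
d(omega) = 2*pi*(3427.9 - 1953.4) = 9264.5567 rad/s
tau = -(-1.159946) / 9264.5567
    = 0.1252 ms

0.1252 ms


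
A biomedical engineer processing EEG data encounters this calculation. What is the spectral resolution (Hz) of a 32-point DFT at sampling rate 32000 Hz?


DFT frequency resolution:
df = fs / N
   = 32000 / 32
   = 1000.0 Hz

1000.0 Hz


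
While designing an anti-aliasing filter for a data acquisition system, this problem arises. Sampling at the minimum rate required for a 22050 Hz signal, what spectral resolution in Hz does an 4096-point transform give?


Step 1 — Nyquist sampling rate:
fs = 2 * fmax = 2 * 22050 = 44100 Hz

Step 2 — DFT bin spacing:
df = fs / N = 44100 / 4096 = 10.7666 Hz

10.7666 Hz


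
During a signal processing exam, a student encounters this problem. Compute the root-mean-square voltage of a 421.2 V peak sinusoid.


RMS voltage for a sinusoidal waveform:
V_rms = V_peak / sqrt(2)
      = 421.2 / 1.414214
      = 297.833 V

297.833 V


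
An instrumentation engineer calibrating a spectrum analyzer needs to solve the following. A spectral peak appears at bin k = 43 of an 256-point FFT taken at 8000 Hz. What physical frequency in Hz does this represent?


Frequency of DFT bin k:
f_k = k * fs / N
    = 43 * 8000 / 256
    = 344000 / 256
    = 1343.75 Hz

1343.75 Hz


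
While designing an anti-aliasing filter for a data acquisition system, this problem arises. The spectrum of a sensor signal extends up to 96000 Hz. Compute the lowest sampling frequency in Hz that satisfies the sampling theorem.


The Nyquist rate is twice the maximum frequency component.
fs_min = 2 * fmax
      = 2 * 96000
      = 192000 Hz

192000


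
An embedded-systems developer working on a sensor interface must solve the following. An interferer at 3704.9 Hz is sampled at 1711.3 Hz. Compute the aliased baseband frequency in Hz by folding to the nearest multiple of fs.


Compute the nearest integer multiple of fs to the signal:
n = round(3704.9 / 1711.3) = 2
f_alias = |3704.9 - 2 * 1711.3|
        = |3704.9 - 3422.6|
        = 282.3 Hz

282.3


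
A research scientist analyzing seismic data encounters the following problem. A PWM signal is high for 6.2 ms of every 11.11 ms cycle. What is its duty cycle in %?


Duty cycle as a percentage:
DC = (t_on / T) * 100
   = (6.2 / 11.11) * 100
   = 0.558056 * 100
   = 55.81 %

55.81 %


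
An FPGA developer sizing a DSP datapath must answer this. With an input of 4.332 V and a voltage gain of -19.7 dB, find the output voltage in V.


Output voltage from dB gain:
V_out = V_in * 10^(gain_dB / 20)
      = 4.332 * 10^(-19.7 / 20)
      = 4.332 * 0.103514
      = 0.4484 V

0.4484 V


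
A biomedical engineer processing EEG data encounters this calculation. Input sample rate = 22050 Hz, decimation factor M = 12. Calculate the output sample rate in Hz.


Decimation reduces the sample rate:
fs_out = fs_in / M
       = 22050 / 12
       = 1837.5 Hz

1837.5 Hz


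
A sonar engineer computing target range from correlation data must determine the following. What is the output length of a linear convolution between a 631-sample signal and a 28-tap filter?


Linear convolution output length:
L = N + M - 1
  = 631 + 28 - 1
  = 658 samples

658


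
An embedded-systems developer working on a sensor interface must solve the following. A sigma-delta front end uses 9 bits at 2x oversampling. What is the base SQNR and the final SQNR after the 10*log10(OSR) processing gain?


Step 1 — baseline SQNR at Nyquist:
SQNR_base = 6.02*N + 1.76
          = 6.02*9 + 1.76
          = 55.94 dB

Step 2 — oversampling processing gain:
G = 10*log10(OSR) = 10*log10(2) = 3.01 dB

Step 3 — total:
SQNR_total = 55.94 + 3.01 = 58.95 dB

Base SQNR = 55.94 dB; oversampled SQNR = 58.95 dB


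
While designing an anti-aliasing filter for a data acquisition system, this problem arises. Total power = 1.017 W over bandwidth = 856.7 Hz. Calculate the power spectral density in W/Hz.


Power spectral density:
PSD = P / BW
    = 1.017 / 856.7
    = 0.00118711 W/Hz

0.00118711 W/Hz


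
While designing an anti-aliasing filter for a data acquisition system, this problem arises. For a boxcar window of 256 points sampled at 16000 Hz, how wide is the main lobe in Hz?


Main lobe width for a rectangular window:
Width = 2 * fs / N
      = 2 * 16000 / 256
      = 32000 / 256
      = 125.0 Hz

125.0 Hz


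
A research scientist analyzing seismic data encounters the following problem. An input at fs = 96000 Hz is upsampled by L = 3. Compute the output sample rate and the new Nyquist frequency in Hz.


Step 1 — output sample rate after interpolation by L:
fs_out = L * fs_in = 3 * 96000 = 288000 Hz

Step 2 — Nyquist frequency of the output stream:
f_Nyq = fs_out / 2 = 288000 / 2 = 144000.0 Hz

fs_out = 288000 Hz; f_Nyquist = 144000.0 Hz


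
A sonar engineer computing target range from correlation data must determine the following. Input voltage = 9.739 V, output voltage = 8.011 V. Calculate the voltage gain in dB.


Voltage gain in dB:
G = 20 * log10(Vout / Vin)
  = 20 * log10(8.011 / 9.739)
  = 20 * log10(0.822569)
  = 20 * -0.084828
  = -1.7 dB

-1.7 dB


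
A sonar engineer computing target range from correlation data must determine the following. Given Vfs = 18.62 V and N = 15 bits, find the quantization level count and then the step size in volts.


Step 1 — number of quantization levels:
L = 2^N = 2^15 = 32768

Step 2 — LSB step size:
delta = Vfs / L
      = 18.62 / 32768
      = 0.00056824 V

Levels = 32768; step size = 0.00056824 V


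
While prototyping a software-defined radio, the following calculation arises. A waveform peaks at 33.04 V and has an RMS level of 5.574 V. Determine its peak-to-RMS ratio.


Crest factor is the ratio of peak to RMS:
CF = V_peak / V_rms
   = 33.04 / 5.574
   = 5.9275

5.9275


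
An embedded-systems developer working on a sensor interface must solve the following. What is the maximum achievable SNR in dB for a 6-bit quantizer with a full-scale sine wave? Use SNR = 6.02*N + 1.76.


Theoretical SNR for a full-scale sinusoid:
SNR = 6.02 * N + 1.76
    = 6.02 * 6 + 1.76
    = 36.12 + 1.76
    = 37.88 dB

37.88 dB


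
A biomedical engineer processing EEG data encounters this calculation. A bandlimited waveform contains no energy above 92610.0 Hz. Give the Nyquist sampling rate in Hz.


The Nyquist rate is twice the maximum frequency component.
fs_min = 2 * fmax
      = 2 * 92610.0
      = 185220.0 Hz

185220.0


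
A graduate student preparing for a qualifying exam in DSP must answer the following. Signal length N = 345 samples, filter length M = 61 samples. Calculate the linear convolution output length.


Linear convolution output length:
L = N + M - 1
  = 345 + 61 - 1
  = 405 samples

405


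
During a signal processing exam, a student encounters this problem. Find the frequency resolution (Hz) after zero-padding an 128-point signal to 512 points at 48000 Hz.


Frequency resolution after zero-padding:
N_padded = 128 * 4 = 512
df = fs / N_padded
   = 48000 / 512
   = 93.75 Hz

93.75 Hz


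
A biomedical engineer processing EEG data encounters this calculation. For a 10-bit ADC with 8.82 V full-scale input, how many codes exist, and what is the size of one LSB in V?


Step 1 — number of quantization levels:
L = 2^N = 2^10 = 1024

Step 2 — LSB step size:
delta = Vfs / L
      = 8.82 / 1024
      = 0.00861328 V

Levels = 1024; step size = 0.00861328 V


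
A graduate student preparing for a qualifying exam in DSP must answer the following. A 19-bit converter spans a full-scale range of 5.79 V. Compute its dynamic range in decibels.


Dynamic range from full-scale to LSB:
V_min = V_max / 2^bits = 5.79 / 2^19
DR = 20 * log10(V_max / V_min)
   = 20 * log10(2^19)
   = 20 * 19 * log10(2)
   = 114.39 dB

114.39 dB


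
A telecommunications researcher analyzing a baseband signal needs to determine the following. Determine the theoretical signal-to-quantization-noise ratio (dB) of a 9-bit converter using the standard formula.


Theoretical SNR for a full-scale sinusoid:
SNR = 6.02 * N + 1.76
    = 6.02 * 9 + 1.76
    = 54.18 + 1.76
    = 55.94 dB

55.94 dB


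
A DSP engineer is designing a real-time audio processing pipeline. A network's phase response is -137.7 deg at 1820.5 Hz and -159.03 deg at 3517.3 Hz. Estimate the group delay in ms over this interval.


Group delay from phase difference:
tau = -d(phi)/d(omega)
d(phi) = -21.33 deg = -0.372279 rad
d(omega) = 2*pi*(3517.3 - 1820.5) = 10661.3088 rad/s
tau = -(-0.372279) / 10661.3088
    = 0.0349 ms

0.0349 ms


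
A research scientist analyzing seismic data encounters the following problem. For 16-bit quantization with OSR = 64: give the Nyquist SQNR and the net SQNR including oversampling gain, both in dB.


Step 1 — baseline SQNR at Nyquist:
SQNR_base = 6.02*N + 1.76
          = 6.02*16 + 1.76
          = 98.08 dB

Step 2 — oversampling processing gain:
G = 10*log10(OSR) = 10*log10(64) = 18.06 dB

Step 3 — total:
SQNR_total = 98.08 + 18.06 = 116.14 dB

Base SQNR = 98.08 dB; oversampled SQNR = 116.14 dB


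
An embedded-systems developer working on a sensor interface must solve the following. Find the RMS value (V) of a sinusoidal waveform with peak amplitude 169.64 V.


RMS voltage for a sinusoidal waveform:
V_rms = V_peak / sqrt(2)
      = 169.64 / 1.414214
      = 119.954 V

119.954 V


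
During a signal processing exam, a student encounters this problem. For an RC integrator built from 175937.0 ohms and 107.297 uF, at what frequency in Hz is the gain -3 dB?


Cutoff frequency of a first-order RC filter:
fc = 1 / (2 * pi * R * C)
C = 107.297 uF = 0.000107297 F
fc = 1 / (2 * pi * 175937.0 * 0.000107297)
   = 1 / 118.61090785035
   = 0.008431 Hz

0.008431 Hz


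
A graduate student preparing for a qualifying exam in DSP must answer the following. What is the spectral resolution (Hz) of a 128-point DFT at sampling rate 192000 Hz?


DFT frequency resolution:
df = fs / N
   = 192000 / 128
   = 1500.0 Hz

1500.0 Hz


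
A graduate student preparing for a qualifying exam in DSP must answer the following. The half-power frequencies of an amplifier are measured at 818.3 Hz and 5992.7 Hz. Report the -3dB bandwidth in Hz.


Bandwidth is the difference of -3dB frequencies:
BW = f_high - f_low
   = 5992.7 - 818.3
   = 5174.4 Hz

5174.4 Hz


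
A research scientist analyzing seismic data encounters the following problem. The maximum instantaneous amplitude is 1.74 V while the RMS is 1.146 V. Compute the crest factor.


Crest factor is the ratio of peak to RMS:
CF = V_peak / V_rms
   = 1.74 / 1.146
   = 1.5183

1.5183


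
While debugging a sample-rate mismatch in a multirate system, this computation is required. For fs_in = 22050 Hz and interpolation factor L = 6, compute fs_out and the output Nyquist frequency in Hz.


Step 1 — output sample rate after interpolation by L:
fs_out = L * fs_in = 6 * 22050 = 132300 Hz

Step 2 — Nyquist frequency of the output stream:
f_Nyq = fs_out / 2 = 132300 / 2 = 66150.0 Hz

fs_out = 132300 Hz; f_Nyquist = 66150.0 Hz


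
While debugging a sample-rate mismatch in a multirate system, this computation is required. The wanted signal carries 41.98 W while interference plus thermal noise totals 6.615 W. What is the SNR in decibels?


SNR in decibels:
SNR = 10 * log10(Ps / Pn)
    = 10 * log10(41.98 / 6.615)
    = 10 * log10(6.3462)
    = 10 * 0.8025
    = 8.03 dB

8.03 dB


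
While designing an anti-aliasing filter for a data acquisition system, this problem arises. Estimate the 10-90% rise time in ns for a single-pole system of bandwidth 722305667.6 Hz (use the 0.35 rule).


Rise time from bandwidth relationship:
tr = 0.35 / BW
   = 0.35 / 722305667.6
   = 4.845593987e-10 s
   = 0.4846 ns

0.4846 ns


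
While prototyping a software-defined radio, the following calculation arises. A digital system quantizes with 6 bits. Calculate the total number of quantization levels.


Number of quantization levels = 2^N
= 2^6
= 64

64


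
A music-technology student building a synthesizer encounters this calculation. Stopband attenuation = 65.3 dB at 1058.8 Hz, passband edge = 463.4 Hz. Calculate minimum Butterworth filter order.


Butterworth filter order formula:
n = log10(10^(A/10) - 1) / (2 * log10(f_stop/f_pass))
10^(65.3/10) - 1 = 3388440.5614
f_stop/f_pass = 1058.8 / 463.4 = 2.2849
n = 9.0983 -> ceil = 10

10


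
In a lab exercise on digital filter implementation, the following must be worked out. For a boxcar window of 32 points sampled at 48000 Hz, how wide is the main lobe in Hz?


Main lobe width for a rectangular window:
Width = 2 * fs / N
      = 2 * 48000 / 32
      = 96000 / 32
      = 3000.0 Hz

3000.0 Hz


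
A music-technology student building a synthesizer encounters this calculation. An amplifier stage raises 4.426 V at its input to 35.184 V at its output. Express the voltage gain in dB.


Voltage gain in dB:
G = 20 * log10(Vout / Vin)
  = 20 * log10(35.184 / 4.426)
  = 20 * log10(7.94939)
  = 20 * 0.900334
  = 18.01 dB

18.01 dB


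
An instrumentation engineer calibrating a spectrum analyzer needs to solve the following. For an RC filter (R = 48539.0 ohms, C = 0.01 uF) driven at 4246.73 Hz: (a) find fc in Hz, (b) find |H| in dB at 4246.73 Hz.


Step 1 — cutoff frequency:
fc = 1 / (2*pi*R*C)
C = 0.01 uF = 1e-08 F
fc = 1 / (2*pi*48539.0*1e-08)
   = 327.891 Hz

Step 2 — magnitude at f = 4246.73 Hz:
|H(f)| = 1 / sqrt(1 + (f/fc)^2)
f/fc = 4246.73 / 327.891 = 12.951652
|H| = 1 / sqrt(1 + 167.74529) = 0.0769811
|H|_dB = 20*log10(0.0769811) = -22.27 dB

fc = 327.891 Hz; |H(4246.73 Hz)| = -22.27 dB


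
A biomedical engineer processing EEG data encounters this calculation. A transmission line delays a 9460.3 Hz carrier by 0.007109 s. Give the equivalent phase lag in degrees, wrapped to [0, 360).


Phase shift from frequency and time delay:
phi = 360 * f * t_delay
    = 360 * 9460.3 * 0.007109
    = 24211.18 degrees
    mod 360 = 91.18 degrees

91.18 degrees


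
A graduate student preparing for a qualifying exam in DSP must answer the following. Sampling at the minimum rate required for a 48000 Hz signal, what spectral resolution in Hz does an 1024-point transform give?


Step 1 — Nyquist sampling rate:
fs = 2 * fmax = 2 * 48000 = 96000 Hz

Step 2 — DFT bin spacing:
df = fs / N = 96000 / 1024 = 93.75 Hz

93.75 Hz


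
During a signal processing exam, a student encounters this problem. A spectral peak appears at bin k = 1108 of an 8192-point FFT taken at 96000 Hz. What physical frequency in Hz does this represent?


Frequency of DFT bin k:
f_k = k * fs / N
    = 1108 * 96000 / 8192
    = 106368000 / 8192
    = 12984.375 Hz

12984.375 Hz


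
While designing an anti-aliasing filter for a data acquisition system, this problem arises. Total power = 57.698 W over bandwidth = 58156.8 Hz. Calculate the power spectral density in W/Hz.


Power spectral density:
PSD = P / BW
    = 57.698 / 58156.8
    = 0.00099211 W/Hz

0.00099211 W/Hz


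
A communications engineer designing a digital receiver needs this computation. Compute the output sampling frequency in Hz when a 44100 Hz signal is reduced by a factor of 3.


Decimation reduces the sample rate:
fs_out = fs_in / M
       = 44100 / 3
       = 14700.0 Hz

14700.0 Hz


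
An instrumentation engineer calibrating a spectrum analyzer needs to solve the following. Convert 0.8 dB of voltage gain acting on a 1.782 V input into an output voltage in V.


Output voltage from dB gain:
V_out = V_in * 10^(gain_dB / 20)
      = 1.782 * 10^(0.8 / 20)
      = 1.782 * 1.096478
      = 1.9539 V

1.9539 V


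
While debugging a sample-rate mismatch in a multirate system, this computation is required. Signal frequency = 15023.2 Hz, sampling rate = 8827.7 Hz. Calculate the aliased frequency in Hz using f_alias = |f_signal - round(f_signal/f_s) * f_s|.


Compute the nearest integer multiple of fs to the signal:
n = round(15023.2 / 8827.7) = 2
f_alias = |15023.2 - 2 * 8827.7|
        = |15023.2 - 17655.4|
        = 2632.2 Hz

2632.2


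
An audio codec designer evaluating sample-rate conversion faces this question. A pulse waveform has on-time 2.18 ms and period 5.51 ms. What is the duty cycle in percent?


Duty cycle as a percentage:
DC = (t_on / T) * 100
   = (2.18 / 5.51) * 100
   = 0.395644 * 100
   = 39.56 %

39.56 %


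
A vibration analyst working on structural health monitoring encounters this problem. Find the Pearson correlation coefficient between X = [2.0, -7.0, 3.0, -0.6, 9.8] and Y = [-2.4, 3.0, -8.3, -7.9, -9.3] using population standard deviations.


Pearson correlation coefficient (population):
r = cov(X,Y) / (std(X) * std(Y))
Mean X = 1.44, Mean Y = -4.98
Cov(X,Y) = -20.2488
Std(X) = 5.441176, Std(Y) = 4.659356
r = -0.7987

-0.7987


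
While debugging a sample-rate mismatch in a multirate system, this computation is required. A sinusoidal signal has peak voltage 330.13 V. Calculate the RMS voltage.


RMS voltage for a sinusoidal waveform:
V_rms = V_peak / sqrt(2)
      = 330.13 / 1.414214
      = 233.437 V

233.437 V


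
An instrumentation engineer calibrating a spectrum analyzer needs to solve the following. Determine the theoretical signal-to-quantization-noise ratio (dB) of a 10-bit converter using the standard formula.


Theoretical SNR for a full-scale sinusoid:
SNR = 6.02 * N + 1.76
    = 6.02 * 10 + 1.76
    = 60.2 + 1.76
    = 61.96 dB

61.96 dB


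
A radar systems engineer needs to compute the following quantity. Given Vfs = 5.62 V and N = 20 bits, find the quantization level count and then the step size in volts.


Step 1 — number of quantization levels:
L = 2^N = 2^20 = 1048576

Step 2 — LSB step size:
delta = Vfs / L
      = 5.62 / 1048576
      = 5.36e-06 V

Levels = 1048576; step size = 5.36e-06 V


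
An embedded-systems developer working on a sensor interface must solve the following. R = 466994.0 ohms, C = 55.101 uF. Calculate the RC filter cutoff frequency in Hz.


Cutoff frequency of a first-order RC filter:
fc = 1 / (2 * pi * R * C)
C = 55.101 uF = 5.5101e-05 F
fc = 1 / (2 * pi * 466994.0 * 5.5101e-05)
   = 1 / 161.67789635753
   = 0.006185 Hz

0.006185 Hz


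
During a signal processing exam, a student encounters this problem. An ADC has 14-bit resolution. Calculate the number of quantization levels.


Number of quantization levels = 2^N
= 2^14
= 16384

16384


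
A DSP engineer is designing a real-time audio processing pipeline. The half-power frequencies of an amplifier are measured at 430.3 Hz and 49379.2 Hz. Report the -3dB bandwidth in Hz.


Bandwidth is the difference of -3dB frequencies:
BW = f_high - f_low
   = 49379.2 - 430.3
   = 48948.9 Hz

48948.9 Hz


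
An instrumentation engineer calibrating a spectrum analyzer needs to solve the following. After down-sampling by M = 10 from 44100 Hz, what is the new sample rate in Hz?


Decimation reduces the sample rate:
fs_out = fs_in / M
       = 44100 / 10
       = 4410.0 Hz

4410.0 Hz


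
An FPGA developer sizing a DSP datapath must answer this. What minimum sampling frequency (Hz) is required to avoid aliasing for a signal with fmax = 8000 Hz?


The Nyquist rate is twice the maximum frequency component.
fs_min = 2 * fmax
      = 2 * 8000
      = 16000 Hz

16000


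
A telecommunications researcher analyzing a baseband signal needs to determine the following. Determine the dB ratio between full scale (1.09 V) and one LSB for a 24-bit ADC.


Dynamic range from full-scale to LSB:
V_min = V_max / 2^bits = 1.09 / 2^24
DR = 20 * log10(V_max / V_min)
   = 20 * log10(2^24)
   = 20 * 24 * log10(2)
   = 144.49 dB

144.49 dB


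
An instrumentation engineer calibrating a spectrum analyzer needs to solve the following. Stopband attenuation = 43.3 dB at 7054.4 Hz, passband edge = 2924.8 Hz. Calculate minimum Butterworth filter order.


Butterworth filter order formula:
n = log10(10^(A/10) - 1) / (2 * log10(f_stop/f_pass))
10^(43.3/10) - 1 = 21378.6209
f_stop/f_pass = 7054.4 / 2924.8 = 2.4119
n = 5.6621 -> ceil = 6

6


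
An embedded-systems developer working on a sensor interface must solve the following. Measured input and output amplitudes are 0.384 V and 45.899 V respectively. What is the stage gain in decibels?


Voltage gain in dB:
G = 20 * log10(Vout / Vin)
  = 20 * log10(45.899 / 0.384)
  = 20 * log10(119.528646)
  = 20 * 2.077472
  = 41.55 dB

41.55 dB


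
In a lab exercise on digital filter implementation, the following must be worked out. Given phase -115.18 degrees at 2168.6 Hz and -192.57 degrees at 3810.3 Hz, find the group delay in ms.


Group delay from phase difference:
tau = -d(phi)/d(omega)
d(phi) = -77.39 deg = -1.35071 rad
d(omega) = 2*pi*(3810.3 - 2168.6) = 10315.1053 rad/s
tau = -(-1.35071) / 10315.1053
    = 0.1309 ms

0.1309 ms


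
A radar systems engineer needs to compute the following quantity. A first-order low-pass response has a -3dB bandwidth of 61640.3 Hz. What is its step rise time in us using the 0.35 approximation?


Rise time from bandwidth relationship:
tr = 0.35 / BW
   = 0.35 / 61640.3
   = 5.678103449e-06 s
   = 5.6781 us

5.6781 us


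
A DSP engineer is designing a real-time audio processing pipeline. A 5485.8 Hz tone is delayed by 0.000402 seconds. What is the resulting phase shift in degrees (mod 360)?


Phase shift from frequency and time delay:
phi = 360 * f * t_delay
    = 360 * 5485.8 * 0.000402
    = 793.9 degrees
    mod 360 = 73.9 degrees

73.9 degrees


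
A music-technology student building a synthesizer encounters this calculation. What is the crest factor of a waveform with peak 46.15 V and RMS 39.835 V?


Crest factor is the ratio of peak to RMS:
CF = V_peak / V_rms
   = 46.15 / 39.835
   = 1.1585

1.1585


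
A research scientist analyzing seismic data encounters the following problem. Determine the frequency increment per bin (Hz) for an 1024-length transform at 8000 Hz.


DFT frequency resolution:
df = fs / N
   = 8000 / 1024
   = 7.8125 Hz

7.8125 Hz


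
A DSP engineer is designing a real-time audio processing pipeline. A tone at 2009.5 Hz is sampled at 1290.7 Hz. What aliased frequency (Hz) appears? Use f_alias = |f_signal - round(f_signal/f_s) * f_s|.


Compute the nearest integer multiple of fs to the signal:
n = round(2009.5 / 1290.7) = 2
f_alias = |2009.5 - 2 * 1290.7|
        = |2009.5 - 2581.4|
        = 571.9 Hz

571.9


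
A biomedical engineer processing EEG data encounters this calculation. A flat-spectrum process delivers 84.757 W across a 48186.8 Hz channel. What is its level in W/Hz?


Power spectral density:
PSD = P / BW
    = 84.757 / 48186.8
    = 0.00175893 W/Hz

0.00175893 W/Hz


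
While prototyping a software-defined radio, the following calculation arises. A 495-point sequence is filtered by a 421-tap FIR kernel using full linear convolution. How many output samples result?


Linear convolution output length:
L = N + M - 1
  = 495 + 421 - 1
  = 915 samples

915


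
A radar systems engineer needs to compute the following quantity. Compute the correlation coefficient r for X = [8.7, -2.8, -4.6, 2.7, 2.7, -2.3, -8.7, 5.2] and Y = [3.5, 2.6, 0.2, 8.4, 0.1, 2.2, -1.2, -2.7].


Pearson correlation coefficient (population):
r = cov(X,Y) / (std(X) * std(Y))
Mean X = 0.1125, Mean Y = 1.6375
Cov(X,Y) = 4.383281
Std(X) = 5.329033, Std(Y) = 3.196458
r = 0.2573

0.2573


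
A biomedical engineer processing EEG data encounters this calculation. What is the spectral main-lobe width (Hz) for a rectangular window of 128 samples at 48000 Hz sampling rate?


Main lobe width for a rectangular window:
Width = 2 * fs / N
      = 2 * 48000 / 128
      = 96000 / 128
      = 750.0 Hz

750.0 Hz


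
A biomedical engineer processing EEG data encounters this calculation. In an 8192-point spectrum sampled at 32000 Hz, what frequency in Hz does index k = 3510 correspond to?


Frequency of DFT bin k:
f_k = k * fs / N
    = 3510 * 32000 / 8192
    = 112320000 / 8192
    = 13710.938 Hz

13710.938 Hz


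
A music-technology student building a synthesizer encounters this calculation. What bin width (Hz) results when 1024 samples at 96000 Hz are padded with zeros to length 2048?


Frequency resolution after zero-padding:
N_padded = 1024 * 2 = 2048
df = fs / N_padded
   = 96000 / 2048
   = 46.875 Hz

46.875 Hz


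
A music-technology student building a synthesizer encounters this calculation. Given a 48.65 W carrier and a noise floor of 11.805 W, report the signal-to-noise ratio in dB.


SNR in decibels:
SNR = 10 * log10(Ps / Pn)
    = 10 * log10(48.65 / 11.805)
    = 10 * log10(4.1211)
    = 10 * 0.615
    = 6.15 dB

6.15 dB


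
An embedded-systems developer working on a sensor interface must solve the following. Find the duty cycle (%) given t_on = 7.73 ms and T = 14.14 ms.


Duty cycle as a percentage:
DC = (t_on / T) * 100
   = (7.73 / 14.14) * 100
   = 0.546676 * 100
   = 54.67 %

54.67 %
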